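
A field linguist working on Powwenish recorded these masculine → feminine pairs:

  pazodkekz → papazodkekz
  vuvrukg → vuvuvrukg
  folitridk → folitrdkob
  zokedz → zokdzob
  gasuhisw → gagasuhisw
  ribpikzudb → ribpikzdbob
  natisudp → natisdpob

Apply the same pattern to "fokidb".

"fokidb" has second-to-last letter 'd'. The stems whose second-to-last letter is 'd' (zokedz → zokdzob, ribpikzudb → ribpikzdbob, natisudp → natisdpob) delete the last vowel and add -ob.
So fokidb → fokdbob.

fokdbob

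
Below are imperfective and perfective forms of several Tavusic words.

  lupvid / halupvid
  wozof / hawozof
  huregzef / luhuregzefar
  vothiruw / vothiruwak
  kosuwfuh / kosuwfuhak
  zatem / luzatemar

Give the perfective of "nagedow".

hanagedow

"nagedow" has last vowel 'o'. The one such stem in the data (wozof → hawozof) adds the prefix ha-, so the same rule applies.
The other patterns: stems whose last vowel is 'u' add -ak; stems whose last vowel is 'e' add lu- … -ar around the stem.
So nagedow → hanagedow.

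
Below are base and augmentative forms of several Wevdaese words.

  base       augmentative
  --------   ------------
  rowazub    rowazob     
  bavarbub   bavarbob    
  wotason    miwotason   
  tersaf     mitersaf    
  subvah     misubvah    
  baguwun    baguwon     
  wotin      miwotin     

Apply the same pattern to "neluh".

baguwun and wotason both end in -n yet inflect differently (baguwon, miwotason), so the final letter is not what conditions the rule; the last vowel is.
"neluh" has last vowel 'u'. The stems whose last vowel is 'u' (baguwun → baguwon, bavarbub → bavarbob, rowazub → rowazob) change the last vowel to 'o'.
The other pattern: stems whose last vowel is 'a', 'i' or 'o' add the prefix mi-.
So neluh → neloh.

neloh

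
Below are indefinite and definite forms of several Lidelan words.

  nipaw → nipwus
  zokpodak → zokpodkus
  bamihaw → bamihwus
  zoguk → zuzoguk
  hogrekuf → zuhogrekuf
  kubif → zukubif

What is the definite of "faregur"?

zokpodak and zoguk both end in -k yet inflect differently (zokpodkus, zuzoguk), so the final letter is not what conditions the rule; the last vowel is.
"faregur" has last vowel 'u'. The stems whose last vowel is 'u' (zoguk → zuzoguk, hogrekuf → zuhogrekuf) add the prefix zu-.
The other pattern: stems whose last vowel is 'a' delete the last vowel and add -us.
So faregur → zufaregur.

zufaregur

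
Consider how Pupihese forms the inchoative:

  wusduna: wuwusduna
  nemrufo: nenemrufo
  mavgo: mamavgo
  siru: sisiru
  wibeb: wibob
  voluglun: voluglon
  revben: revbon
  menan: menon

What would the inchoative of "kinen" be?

kinon

menan and wusduna both have last vowel 'a' yet inflect differently (menon, wuwusduna), so the last vowel is not what conditions the rule; whether the stem ends in a vowel or a consonant is.
"kinen" ends in a consonant. The stems ending in a consonant (wibeb → wibob, voluglun → voluglon, revben → revbon) change the last vowel to 'o'.
So kinen → kinon.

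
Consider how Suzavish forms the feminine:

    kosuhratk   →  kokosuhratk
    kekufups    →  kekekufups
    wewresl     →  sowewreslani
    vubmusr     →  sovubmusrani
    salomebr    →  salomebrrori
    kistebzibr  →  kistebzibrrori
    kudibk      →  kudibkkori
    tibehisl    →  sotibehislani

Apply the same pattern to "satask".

kistebzibr and vubmusr both end in -r yet inflect differently (kistebzibrrori, sovubmusrani), so the final letter is not what conditions the rule; the second-to-last letter is.
"satask" has second-to-last letter 's'. The stems whose second-to-last letter is 's' (tibehisl → sotibehislani, wewresl → sowewreslani, vubmusr → sovubmusrani) add so- … -ani around the stem.
The other patterns: stems whose second-to-last letter is 'b' double the final consonant and add -ori; stems whose second-to-last letter is 'p' or 't' repeat the first consonant+vowel as a prefix.
So satask → sosataskani.

sosataskani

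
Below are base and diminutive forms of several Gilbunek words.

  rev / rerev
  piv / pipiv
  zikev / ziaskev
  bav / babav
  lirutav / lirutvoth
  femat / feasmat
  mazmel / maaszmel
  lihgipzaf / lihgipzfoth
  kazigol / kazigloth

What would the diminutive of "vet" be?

bav and zikev both end in -v yet inflect differently (babav, ziaskev), so the final letter is not what conditions the rule; the number of vowels is.
"vet" has 1 vowel. The stems with 1 vowel (bav → babav, rev → rerev, piv → pipiv) repeat the first consonant+vowel as a prefix.
The other patterns: stems with 2 vowels insert -as- after the first vowel; stems with 3 vowels delete the last vowel and add -oth.
So vet → vevet.

vevet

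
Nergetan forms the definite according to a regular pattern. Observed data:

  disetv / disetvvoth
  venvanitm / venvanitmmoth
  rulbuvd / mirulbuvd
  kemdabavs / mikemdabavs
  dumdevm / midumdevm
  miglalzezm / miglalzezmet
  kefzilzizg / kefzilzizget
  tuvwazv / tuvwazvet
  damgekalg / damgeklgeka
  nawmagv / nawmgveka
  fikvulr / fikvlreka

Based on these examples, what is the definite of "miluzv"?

miluzvet

venvanitm and dumdevm both end in -m yet inflect differently (venvanitmmoth, midumdevm), so the final letter is not what conditions the rule; the second-to-last letter is.
"miluzv" has second-to-last letter 'z'. The stems whose second-to-last letter is 'z' (miglalzezm → miglalzezmet, kefzilzizg → kefzilzizget, tuvwazv → tuvwazvet) add -et.
So miluzv → miluzvet.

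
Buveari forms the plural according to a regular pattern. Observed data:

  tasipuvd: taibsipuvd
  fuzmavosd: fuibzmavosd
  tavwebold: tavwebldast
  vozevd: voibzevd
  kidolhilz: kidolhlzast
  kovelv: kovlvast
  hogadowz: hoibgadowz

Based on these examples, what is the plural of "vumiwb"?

tavwebold and vozevd both end in -d yet inflect differently (tavwebldast, voibzevd), so the final letter is not what conditions the rule; the second-to-last letter is.
"vumiwb" has second-to-last letter 'w'. The one such stem in the data (hogadowz → hoibgadowz) inserts -ib- after the first vowel (as do vozevd, fuzmavosd), so the same rule applies.
The other pattern: stems whose second-to-last letter is 'l' delete the last vowel and add -ast.
So vumiwb → vuibmiwb.

vuibmiwb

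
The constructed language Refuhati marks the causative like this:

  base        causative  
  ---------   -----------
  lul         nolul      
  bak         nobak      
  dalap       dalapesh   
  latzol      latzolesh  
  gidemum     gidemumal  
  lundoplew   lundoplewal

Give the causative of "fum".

lul and latzol both end in -l yet inflect differently (nolul, latzolesh), so the final letter is not what conditions the rule; the number of vowels is.
"fum" has 1 vowel. The stems with 1 vowel (lul → nolul, bak → nobak) add the prefix no-.
So fum → nofum.

nofum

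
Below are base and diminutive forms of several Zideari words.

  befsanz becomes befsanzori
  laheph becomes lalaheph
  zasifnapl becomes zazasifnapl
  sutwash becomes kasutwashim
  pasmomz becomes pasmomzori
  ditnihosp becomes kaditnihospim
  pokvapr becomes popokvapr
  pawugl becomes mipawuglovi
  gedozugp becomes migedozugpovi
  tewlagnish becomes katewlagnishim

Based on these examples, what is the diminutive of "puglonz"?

puglonzori

gedozugp and ditnihosp both end in -p yet inflect differently (migedozugpovi, kaditnihospim), so the final letter is not what conditions the rule; the second-to-last letter is.
"puglonz" has second-to-last letter 'n'. The one such stem in the data (befsanz → befsanzori) adds -ori, so the same rule applies.
So puglonz → puglonzori.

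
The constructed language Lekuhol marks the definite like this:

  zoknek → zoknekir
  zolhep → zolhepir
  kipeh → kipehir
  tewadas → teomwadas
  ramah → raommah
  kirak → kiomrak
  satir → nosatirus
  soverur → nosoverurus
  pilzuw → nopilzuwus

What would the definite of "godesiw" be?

nogodesiwus

"godesiw" has last vowel 'i'. The one such stem in the data (satir → nosatirus) adds no- … -us around the stem, so the same rule applies.
So godesiw → nogodesiwus.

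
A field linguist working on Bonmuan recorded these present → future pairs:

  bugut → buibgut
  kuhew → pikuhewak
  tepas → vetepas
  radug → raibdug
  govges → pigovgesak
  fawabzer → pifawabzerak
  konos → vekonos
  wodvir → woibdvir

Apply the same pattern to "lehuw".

leibhuw

"lehuw" has last vowel 'u'. The stems whose last vowel is 'u' (radug → raibdug, bugut → buibgut) insert -ib- after the first vowel.
So lehuw → leibhuw.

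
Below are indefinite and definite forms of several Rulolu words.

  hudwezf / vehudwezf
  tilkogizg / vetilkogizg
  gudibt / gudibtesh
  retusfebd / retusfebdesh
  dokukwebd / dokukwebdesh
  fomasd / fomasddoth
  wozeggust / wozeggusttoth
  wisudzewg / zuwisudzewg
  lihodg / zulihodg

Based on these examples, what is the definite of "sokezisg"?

sokezisggoth

retusfebd and fomasd both end in -d yet inflect differently (retusfebdesh, fomasddoth), so the final letter is not what conditions the rule; the second-to-last letter is.
"sokezisg" has second-to-last letter 's'. The stems whose second-to-last letter is 's' (fomasd → fomasddoth, wozeggust → wozeggusttoth) double the final consonant and add -oth.
The other patterns: stems whose second-to-last letter is 'z' add the prefix ve-; stems whose second-to-last letter is 'b' add -esh; stems whose second-to-last letter is 'd' or 'w' add the prefix zu-.
So sokezisg → sokezisggoth.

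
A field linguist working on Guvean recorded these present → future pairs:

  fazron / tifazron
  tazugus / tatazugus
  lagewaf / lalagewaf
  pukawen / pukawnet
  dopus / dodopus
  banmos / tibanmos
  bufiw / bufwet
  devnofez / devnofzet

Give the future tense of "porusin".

pukawen and fazron both end in -n yet inflect differently (pukawnet, tifazron), so the final letter is not what conditions the rule; the last vowel is.
"porusin" has last vowel 'i'. The one such stem in the data (bufiw → bufwet) deletes the last vowel and adds -et (as do devnofez, pukawen), so the same rule applies.
The other patterns: stems whose last vowel is 'o' add the prefix ti-; stems whose last vowel is 'a' or 'u' repeat the first consonant+vowel as a prefix.
So porusin → porusnet.

porusnet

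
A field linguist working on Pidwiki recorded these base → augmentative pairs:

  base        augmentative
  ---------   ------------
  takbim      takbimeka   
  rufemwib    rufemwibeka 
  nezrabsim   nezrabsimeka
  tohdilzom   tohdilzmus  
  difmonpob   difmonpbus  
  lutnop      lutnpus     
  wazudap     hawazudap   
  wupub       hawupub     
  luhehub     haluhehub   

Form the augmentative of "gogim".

takbim and tohdilzom both end in -m yet inflect differently (takbimeka, tohdilzmus), so the final letter is not what conditions the rule; the last vowel is.
"gogim" has last vowel 'i'. The stems whose last vowel is 'i' (takbim → takbimeka, rufemwib → rufemwibeka, nezrabsim → nezrabsimeka) add -eka.
The other patterns: stems whose last vowel is 'o' delete the last vowel and add -us; stems whose last vowel is 'a' or 'u' add the prefix ha-.
So gogim → gogimeka.

gogimeka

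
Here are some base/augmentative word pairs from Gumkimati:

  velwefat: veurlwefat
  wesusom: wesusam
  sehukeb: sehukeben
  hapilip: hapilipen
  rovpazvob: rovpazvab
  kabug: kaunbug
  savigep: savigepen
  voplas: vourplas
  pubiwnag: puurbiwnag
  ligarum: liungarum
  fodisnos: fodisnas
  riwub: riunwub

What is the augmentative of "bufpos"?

kabug and pubiwnag both end in -g yet inflect differently (kaunbug, puurbiwnag), so the final letter is not what conditions the rule; the last vowel is.
"bufpos" has last vowel 'o'. The stems whose last vowel is 'o' (rovpazvob → rovpazvab, fodisnos → fodisnas, wesusom → wesusam) change the last vowel to 'a'.
So bufpos → bufpas.

bufpas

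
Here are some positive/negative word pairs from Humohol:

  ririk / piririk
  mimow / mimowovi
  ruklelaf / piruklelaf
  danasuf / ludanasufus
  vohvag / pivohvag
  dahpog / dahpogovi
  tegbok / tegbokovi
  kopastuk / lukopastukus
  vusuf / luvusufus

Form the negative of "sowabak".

pisowabak

"sowabak" has last vowel 'a'. The stems whose last vowel is 'a' (vohvag → pivohvag, ruklelaf → piruklelaf) add the prefix pi-.
So sowabak → pisowabak.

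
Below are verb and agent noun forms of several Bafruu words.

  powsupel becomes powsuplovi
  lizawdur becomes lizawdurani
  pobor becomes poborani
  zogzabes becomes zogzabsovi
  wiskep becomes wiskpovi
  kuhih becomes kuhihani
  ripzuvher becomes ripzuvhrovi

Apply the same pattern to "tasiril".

ripzuvher and lizawdur both end in -r yet inflect differently (ripzuvhrovi, lizawdurani), so the final letter is not what conditions the rule; the last vowel is.
"tasiril" has last vowel 'i'. The one such stem in the data (kuhih → kuhihani) adds -ani, so the same rule applies.
The other pattern: stems whose last vowel is 'e' delete the last vowel and add -ovi.
So tasiril → tasirilani.

tasirilani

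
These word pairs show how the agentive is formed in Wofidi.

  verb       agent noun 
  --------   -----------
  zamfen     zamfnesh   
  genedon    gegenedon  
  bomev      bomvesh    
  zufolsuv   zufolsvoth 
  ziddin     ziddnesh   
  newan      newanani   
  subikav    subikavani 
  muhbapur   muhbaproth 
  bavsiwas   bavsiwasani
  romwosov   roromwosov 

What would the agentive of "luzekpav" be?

luzekpavani

zufolsuv and bomev both end in -v yet inflect differently (zufolsvoth, bomvesh), so the final letter is not what conditions the rule; the last vowel is.
"luzekpav" has last vowel 'a'. The stems whose last vowel is 'a' (newan → newanani, subikav → subikavani, bavsiwas → bavsiwasani) add -ani.
The other patterns: stems whose last vowel is 'u' delete the last vowel and add -oth; stems whose last vowel is 'e' or 'i' delete the last vowel and add -esh; stems whose last vowel is 'o' repeat the first consonant+vowel as a prefix.
So luzekpav → luzekpavani.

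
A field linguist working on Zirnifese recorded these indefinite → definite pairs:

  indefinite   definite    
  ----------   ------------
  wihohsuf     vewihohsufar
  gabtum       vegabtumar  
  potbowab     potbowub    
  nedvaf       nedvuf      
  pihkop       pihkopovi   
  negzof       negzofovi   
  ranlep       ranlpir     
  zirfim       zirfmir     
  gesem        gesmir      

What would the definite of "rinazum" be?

verinazumar

"rinazum" has last vowel 'u'. The stems whose last vowel is 'u' (wihohsuf → vewihohsufar, gabtum → vegabtumar) add ve- … -ar around the stem.
So rinazum → verinazumar.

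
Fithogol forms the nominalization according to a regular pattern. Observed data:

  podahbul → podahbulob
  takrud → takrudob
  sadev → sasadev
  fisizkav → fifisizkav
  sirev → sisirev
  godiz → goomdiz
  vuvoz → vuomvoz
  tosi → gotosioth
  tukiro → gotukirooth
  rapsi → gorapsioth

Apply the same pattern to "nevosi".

"nevosi" ends in -i. The stems ending in -i (tosi → gotosioth, rapsi → gorapsioth) add go- … -oth around the stem.
So nevosi → gonevosioth.

gonevosioth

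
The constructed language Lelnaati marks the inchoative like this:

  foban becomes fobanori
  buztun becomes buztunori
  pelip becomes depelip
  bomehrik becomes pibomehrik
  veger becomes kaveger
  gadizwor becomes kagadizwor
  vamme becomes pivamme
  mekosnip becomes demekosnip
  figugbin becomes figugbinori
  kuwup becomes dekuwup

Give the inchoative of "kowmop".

dekowmop

"kowmop" ends in -p. The stems ending in -p (pelip → depelip, kuwup → dekuwup, mekosnip → demekosnip) add the prefix de-.
The other patterns: stems ending in -n add -ori; stems ending in -e or -k add the prefix pi-; stems ending in -r add the prefix ka-.
So kowmop → dekowmop.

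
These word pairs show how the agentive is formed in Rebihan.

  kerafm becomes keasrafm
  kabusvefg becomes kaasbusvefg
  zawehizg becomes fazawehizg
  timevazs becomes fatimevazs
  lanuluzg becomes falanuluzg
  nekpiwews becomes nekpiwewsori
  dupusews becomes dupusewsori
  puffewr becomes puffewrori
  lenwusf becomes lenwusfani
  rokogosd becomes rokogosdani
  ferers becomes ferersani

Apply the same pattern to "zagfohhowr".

zagfohhowrori

kabusvefg and zawehizg both end in -g yet inflect differently (kaasbusvefg, fazawehizg), so the final letter is not what conditions the rule; the second-to-last letter is.
"zagfohhowr" has second-to-last letter 'w'. The stems whose second-to-last letter is 'w' (nekpiwews → nekpiwewsori, dupusews → dupusewsori, puffewr → puffewrori) add -ori.
So zagfohhowr → zagfohhowrori.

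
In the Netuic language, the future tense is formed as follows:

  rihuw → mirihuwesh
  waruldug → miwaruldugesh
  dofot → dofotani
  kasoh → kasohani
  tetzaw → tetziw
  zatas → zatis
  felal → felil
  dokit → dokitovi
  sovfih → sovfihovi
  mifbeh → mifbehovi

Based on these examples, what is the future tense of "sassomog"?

sassomogani

"sassomog" has last vowel 'o'. The stems whose last vowel is 'o' (dofot → dofotani, kasoh → kasohani) add -ani.
So sassomog → sassomogani.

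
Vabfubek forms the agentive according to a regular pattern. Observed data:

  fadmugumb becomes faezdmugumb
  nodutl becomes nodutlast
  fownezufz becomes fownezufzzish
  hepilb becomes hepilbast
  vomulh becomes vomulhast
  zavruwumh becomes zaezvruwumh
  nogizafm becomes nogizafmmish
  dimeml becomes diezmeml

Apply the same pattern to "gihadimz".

"gihadimz" has second-to-last letter 'm'. The stems whose second-to-last letter is 'm' (dimeml → diezmeml, fadmugumb → faezdmugumb, zavruwumh → zaezvruwumh) insert -ez- after the first vowel.
The other patterns: stems whose second-to-last letter is 'f' double the final consonant and add -ish; stems whose second-to-last letter is 'l' or 't' add -ast.
So gihadimz → giezhadimz.

giezhadimz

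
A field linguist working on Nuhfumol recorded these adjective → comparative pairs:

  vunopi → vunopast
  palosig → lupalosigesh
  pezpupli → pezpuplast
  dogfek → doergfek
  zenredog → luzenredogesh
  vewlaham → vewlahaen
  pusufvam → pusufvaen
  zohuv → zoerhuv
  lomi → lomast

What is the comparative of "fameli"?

famelast

"fameli" ends in -i. The stems ending in -i (lomi → lomast, pezpupli → pezpuplast, vunopi → vunopast) drop the final letter and add -ast.
So fameli → famelast.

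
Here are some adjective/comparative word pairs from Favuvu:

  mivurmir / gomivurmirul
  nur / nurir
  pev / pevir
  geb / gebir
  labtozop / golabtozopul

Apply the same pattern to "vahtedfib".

nur and mivurmir both end in -r yet inflect differently (nurir, gomivurmirul), so the final letter is not what conditions the rule; the number of vowels is.
"vahtedfib" has 3 vowels. The stems with 3 vowels (labtozop → golabtozopul, mivurmir → gomivurmirul) add go- … -ul around the stem.
The other pattern: stems with 1 vowel add -ir.
So vahtedfib → govahtedfibul.

govahtedfibul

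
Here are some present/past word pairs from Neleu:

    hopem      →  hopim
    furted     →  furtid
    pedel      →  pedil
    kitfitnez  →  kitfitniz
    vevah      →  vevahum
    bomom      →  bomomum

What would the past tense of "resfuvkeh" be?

resfuvkih

hopem and bomom both end in -m yet inflect differently (hopim, bomomum), so the final letter is not what conditions the rule; the last vowel is.
"resfuvkeh" has last vowel 'e'. The stems whose last vowel is 'e' (hopem → hopim, furted → furtid, pedel → pedil) change the last vowel to 'i'.
The other pattern: stems whose last vowel is 'a' or 'o' add -um.
So resfuvkeh → resfuvkih.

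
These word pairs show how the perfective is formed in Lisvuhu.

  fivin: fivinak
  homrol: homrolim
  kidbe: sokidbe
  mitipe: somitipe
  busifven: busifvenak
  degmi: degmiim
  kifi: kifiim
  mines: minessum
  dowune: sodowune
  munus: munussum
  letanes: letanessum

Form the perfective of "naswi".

naswiim

"naswi" ends in -i. The stems ending in -i (kifi → kifiim, degmi → degmiim) add -im.
So naswi → naswiim.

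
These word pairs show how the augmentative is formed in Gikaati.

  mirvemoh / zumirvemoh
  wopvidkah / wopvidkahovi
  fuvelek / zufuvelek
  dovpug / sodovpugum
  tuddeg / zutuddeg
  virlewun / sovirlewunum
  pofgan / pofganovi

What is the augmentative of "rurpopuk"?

mirvemoh and wopvidkah both end in -h yet inflect differently (zumirvemoh, wopvidkahovi), so the final letter is not what conditions the rule; the last vowel is.
"rurpopuk" has last vowel 'u'. The stems whose last vowel is 'u' (virlewun → sovirlewunum, dovpug → sodovpugum) add so- … -um around the stem.
So rurpopuk → sorurpopukum.

sorurpopukum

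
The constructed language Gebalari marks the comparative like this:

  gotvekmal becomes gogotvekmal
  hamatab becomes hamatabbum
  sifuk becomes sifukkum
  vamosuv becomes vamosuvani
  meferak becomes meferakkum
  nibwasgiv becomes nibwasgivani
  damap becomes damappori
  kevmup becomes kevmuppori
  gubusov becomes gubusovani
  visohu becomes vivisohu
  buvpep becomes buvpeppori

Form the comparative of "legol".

"legol" ends in -l. The one such stem in the data (gotvekmal → gogotvekmal) repeats the first consonant+vowel as a prefix (as does visohu), so the same rule applies.
So legol → lelegol.

lelegol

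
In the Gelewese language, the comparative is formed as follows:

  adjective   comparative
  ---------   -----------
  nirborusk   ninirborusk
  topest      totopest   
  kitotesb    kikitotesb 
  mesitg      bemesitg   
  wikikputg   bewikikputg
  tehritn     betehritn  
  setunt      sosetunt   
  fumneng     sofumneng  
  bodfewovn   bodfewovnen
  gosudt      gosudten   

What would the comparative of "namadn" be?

topest and setunt both end in -t yet inflect differently (totopest, sosetunt), so the final letter is not what conditions the rule; the second-to-last letter is.
"namadn" has second-to-last letter 'd'. The one such stem in the data (gosudt → gosudten) adds -en, so the same rule applies.
So namadn → namadnen.

namadnen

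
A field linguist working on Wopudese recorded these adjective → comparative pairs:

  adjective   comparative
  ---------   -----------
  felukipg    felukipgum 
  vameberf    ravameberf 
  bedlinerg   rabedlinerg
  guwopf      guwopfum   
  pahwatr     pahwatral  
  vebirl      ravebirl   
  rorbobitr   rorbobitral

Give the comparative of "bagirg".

"bagirg" has second-to-last letter 'r'. The stems whose second-to-last letter is 'r' (vebirl → ravebirl, bedlinerg → rabedlinerg, vameberf → ravameberf) add the prefix ra-.
So bagirg → rabagirg.

rabagirg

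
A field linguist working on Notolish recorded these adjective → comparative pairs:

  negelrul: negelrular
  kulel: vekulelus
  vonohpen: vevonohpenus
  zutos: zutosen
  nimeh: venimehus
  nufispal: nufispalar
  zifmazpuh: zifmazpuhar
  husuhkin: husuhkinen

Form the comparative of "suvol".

"suvol" has last vowel 'o'. The one such stem in the data (zutos → zutosen) adds -en, so the same rule applies.
The other patterns: stems whose last vowel is 'e' add ve- … -us around the stem; stems whose last vowel is 'a' or 'u' add -ar.
So suvol → suvolen.

suvolen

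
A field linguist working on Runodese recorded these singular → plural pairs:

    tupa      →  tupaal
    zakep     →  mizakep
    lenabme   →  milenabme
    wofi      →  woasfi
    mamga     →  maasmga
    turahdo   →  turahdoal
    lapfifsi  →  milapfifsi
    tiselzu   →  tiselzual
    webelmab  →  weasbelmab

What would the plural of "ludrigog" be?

miludrigog

tupa and mamga both end in -a yet inflect differently (tupaal, maasmga), so the final letter is not what conditions the rule; the first letter is.
"ludrigog" begins with l-. The stems beginning with l- (lapfifsi → milapfifsi, lenabme → milenabme) add the prefix mi-.
So ludrigog → miludrigog.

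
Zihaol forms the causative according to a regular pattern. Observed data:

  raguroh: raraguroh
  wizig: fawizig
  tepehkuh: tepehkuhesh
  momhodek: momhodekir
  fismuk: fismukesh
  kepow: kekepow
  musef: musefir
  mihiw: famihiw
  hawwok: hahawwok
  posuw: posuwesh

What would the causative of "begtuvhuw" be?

"begtuvhuw" has last vowel 'u'. The stems whose last vowel is 'u' (fismuk → fismukesh, posuw → posuwesh, tepehkuh → tepehkuhesh) add -esh.
So begtuvhuw → begtuvhuwesh.

begtuvhuwesh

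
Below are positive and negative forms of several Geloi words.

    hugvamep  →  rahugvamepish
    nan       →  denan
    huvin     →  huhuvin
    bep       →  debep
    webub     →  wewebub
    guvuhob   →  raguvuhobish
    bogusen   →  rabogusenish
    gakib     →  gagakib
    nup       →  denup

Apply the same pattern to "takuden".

"takuden" has 3 vowels. The stems with 3 vowels (hugvamep → rahugvamepish, bogusen → rabogusenish, guvuhob → raguvuhobish) add ra- … -ish around the stem.
The other patterns: stems with 1 vowel add the prefix de-; stems with 2 vowels repeat the first consonant+vowel as a prefix.
So takuden → ratakudenish.

ratakudenish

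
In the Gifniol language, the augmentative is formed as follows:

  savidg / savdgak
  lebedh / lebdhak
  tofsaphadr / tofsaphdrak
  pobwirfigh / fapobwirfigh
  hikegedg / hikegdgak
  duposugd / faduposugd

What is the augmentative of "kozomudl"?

kozomdlak

"kozomudl" has second-to-last letter 'd'. The stems whose second-to-last letter is 'd' (savidg → savdgak, tofsaphadr → tofsaphdrak, lebedh → lebdhak) delete the last vowel and add -ak.
So kozomudl → kozomdlak.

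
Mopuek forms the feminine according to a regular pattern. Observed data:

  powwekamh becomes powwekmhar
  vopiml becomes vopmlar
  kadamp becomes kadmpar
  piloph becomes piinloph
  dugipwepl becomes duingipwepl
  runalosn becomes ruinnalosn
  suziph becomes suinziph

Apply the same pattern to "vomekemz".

"vomekemz" has second-to-last letter 'm'. The stems whose second-to-last letter is 'm' (powwekamh → powwekmhar, vopiml → vopmlar, kadamp → kadmpar) delete the last vowel and add -ar.
So vomekemz → vomekmzar.

vomekmzar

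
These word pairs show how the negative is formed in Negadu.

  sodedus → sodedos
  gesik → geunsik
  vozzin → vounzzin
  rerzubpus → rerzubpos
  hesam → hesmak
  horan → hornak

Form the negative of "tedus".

horan and vozzin both end in -n yet inflect differently (hornak, vounzzin), so the final letter is not what conditions the rule; the last vowel is.
"tedus" has last vowel 'u'. The stems whose last vowel is 'u' (sodedus → sodedos, rerzubpus → rerzubpos) change the last vowel to 'o'.
So tedus → tedos.

tedos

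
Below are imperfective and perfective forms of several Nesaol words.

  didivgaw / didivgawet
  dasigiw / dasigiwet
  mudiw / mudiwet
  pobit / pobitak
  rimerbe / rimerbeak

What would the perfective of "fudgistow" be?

fudgistowet

dasigiw and pobit both have last vowel 'i' yet inflect differently (dasigiwet, pobitak), so the last vowel is not what conditions the rule; the final letter is.
"fudgistow" ends in -w. The stems ending in -w (didivgaw → didivgawet, dasigiw → dasigiwet, mudiw → mudiwet) add -et.
The other pattern: stems ending in -e or -t add -ak.
So fudgistow → fudgistowet.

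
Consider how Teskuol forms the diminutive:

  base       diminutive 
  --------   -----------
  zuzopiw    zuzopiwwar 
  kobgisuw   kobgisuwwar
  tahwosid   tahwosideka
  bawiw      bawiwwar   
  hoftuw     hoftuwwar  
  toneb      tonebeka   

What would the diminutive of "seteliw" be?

seteliwwar

zuzopiw and tahwosid both have last vowel 'i' yet inflect differently (zuzopiwwar, tahwosideka), so the last vowel is not what conditions the rule; the final letter is.
"seteliw" ends in -w. The stems ending in -w (zuzopiw → zuzopiwwar, hoftuw → hoftuwwar, bawiw → bawiwwar) double the final consonant and add -ar.
The other pattern: stems ending in -b or -d add -eka.
So seteliw → seteliwwar.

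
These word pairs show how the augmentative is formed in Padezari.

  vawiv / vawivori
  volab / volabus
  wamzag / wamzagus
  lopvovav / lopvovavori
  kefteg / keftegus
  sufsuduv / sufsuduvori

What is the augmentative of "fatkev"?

fatkevori

lopvovav and volab both have last vowel 'a' yet inflect differently (lopvovavori, volabus), so the last vowel is not what conditions the rule; the final letter is.
"fatkev" ends in -v. The stems ending in -v (lopvovav → lopvovavori, vawiv → vawivori, sufsuduv → sufsuduvori) add -ori.
The other pattern: stems ending in -b or -g add -us.
So fatkev → fatkevori.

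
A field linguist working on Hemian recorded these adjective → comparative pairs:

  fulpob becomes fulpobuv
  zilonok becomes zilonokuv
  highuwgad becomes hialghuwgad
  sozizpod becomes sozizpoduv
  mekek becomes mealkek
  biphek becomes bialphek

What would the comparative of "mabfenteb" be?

maalbfenteb

sozizpod and highuwgad both end in -d yet inflect differently (sozizpoduv, hialghuwgad), so the final letter is not what conditions the rule; the last vowel is.
"mabfenteb" has last vowel 'e'. The stems whose last vowel is 'e' (mekek → mealkek, biphek → bialphek) insert -al- after the first vowel.
The other pattern: stems whose last vowel is 'o' add -uv.
So mabfenteb → maalbfenteb.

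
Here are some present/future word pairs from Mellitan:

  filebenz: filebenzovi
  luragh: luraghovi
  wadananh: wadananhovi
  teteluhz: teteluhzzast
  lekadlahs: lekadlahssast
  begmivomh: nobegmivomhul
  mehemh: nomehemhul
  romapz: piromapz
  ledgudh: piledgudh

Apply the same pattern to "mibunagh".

mibunaghovi

"mibunagh" has second-to-last letter 'g'. The one such stem in the data (luragh → luraghovi) adds -ovi, so the same rule applies.
The other patterns: stems whose second-to-last letter is 'h' double the final consonant and add -ast; stems whose second-to-last letter is 'm' add no- … -ul around the stem; stems whose second-to-last letter is 'd' or 'p' add the prefix pi-.
So mibunagh → mibunaghovi.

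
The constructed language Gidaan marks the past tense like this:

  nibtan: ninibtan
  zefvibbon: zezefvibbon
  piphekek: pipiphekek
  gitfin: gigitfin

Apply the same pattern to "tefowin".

Every pair shown (nibtan → ninibtan, zefvibbon → zezefvibbon, piphekek → pipiphekek, …) follows the same rule: repeat the first consonant+vowel as a prefix.
So tefowin → tetefowin.

tetefowin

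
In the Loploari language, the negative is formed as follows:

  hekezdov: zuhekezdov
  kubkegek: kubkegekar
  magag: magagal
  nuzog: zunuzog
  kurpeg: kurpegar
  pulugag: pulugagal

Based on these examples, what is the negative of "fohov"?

nuzog and pulugag both end in -g yet inflect differently (zunuzog, pulugagal), so the final letter is not what conditions the rule; the last vowel is.
"fohov" has last vowel 'o'. The stems whose last vowel is 'o' (nuzog → zunuzog, hekezdov → zuhekezdov) add the prefix zu-.
So fohov → zufohov.

zufohov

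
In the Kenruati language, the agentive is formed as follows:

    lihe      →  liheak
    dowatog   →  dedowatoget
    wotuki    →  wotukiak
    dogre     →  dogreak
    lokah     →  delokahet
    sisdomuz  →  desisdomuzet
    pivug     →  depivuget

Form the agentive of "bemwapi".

lokah and lihe both begin with l- yet inflect differently (delokahet, liheak), so the first letter is not what conditions the rule; whether the stem ends in a vowel or a consonant is.
"bemwapi" ends in a vowel. The stems ending in a vowel (wotuki → wotukiak, lihe → liheak, dogre → dogreak) add -ak.
The other pattern: stems ending in a consonant add de- … -et around the stem.
So bemwapi → bemwapiak.

bemwapiak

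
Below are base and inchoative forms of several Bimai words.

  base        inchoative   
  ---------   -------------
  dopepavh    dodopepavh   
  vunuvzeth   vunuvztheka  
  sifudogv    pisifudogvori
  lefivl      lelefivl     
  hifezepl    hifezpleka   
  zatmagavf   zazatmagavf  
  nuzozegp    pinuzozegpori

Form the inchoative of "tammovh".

tatammovh

dopepavh and vunuvzeth both end in -h yet inflect differently (dodopepavh, vunuvztheka), so the final letter is not what conditions the rule; the second-to-last letter is.
"tammovh" has second-to-last letter 'v'. The stems whose second-to-last letter is 'v' (lefivl → lelefivl, dopepavh → dodopepavh, zatmagavf → zazatmagavf) repeat the first consonant+vowel as a prefix.
The other patterns: stems whose second-to-last letter is 'g' add pi- … -ori around the stem; stems whose second-to-last letter is 'p' or 't' delete the last vowel and add -eka.
So tammovh → tatammovh.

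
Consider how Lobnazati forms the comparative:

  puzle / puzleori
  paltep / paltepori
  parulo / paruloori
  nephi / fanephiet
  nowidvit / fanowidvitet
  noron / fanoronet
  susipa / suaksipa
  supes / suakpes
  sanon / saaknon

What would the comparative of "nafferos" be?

"nafferos" begins with n-. The stems beginning with n- (nephi → fanephiet, nowidvit → fanowidvitet, noron → fanoronet) add fa- … -et around the stem.
The other patterns: stems beginning with p- add -ori; stems beginning with s- insert -ak- after the first vowel.
So nafferos → fanafferoset.

fanafferoset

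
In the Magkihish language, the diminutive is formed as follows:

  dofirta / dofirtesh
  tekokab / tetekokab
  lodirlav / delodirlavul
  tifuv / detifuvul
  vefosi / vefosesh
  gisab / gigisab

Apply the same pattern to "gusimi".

gusimesh

"gusimi" ends in -i. The one such stem in the data (vefosi → vefosesh) drops the final letter and adds -esh (as does dofirta), so the same rule applies.
The other patterns: stems ending in -v add de- … -ul around the stem; stems ending in -b repeat the first consonant+vowel as a prefix.
So gusimi → gusimesh.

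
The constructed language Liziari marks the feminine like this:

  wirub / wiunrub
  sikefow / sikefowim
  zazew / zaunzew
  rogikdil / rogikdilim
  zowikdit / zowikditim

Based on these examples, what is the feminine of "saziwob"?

sikefow and zazew both end in -w yet inflect differently (sikefowim, zaunzew), so the final letter is not what conditions the rule; the last vowel is.
"saziwob" has last vowel 'o'. The one such stem in the data (sikefow → sikefowim) adds -im, so the same rule applies.
So saziwob → saziwobim.

saziwobim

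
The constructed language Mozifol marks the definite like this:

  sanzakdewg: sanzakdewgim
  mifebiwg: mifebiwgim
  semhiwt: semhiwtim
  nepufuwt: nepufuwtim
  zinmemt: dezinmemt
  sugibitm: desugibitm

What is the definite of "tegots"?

detegots

"tegots" has second-to-last letter 't'. The one such stem in the data (sugibitm → desugibitm) adds the prefix de-, so the same rule applies.
The other pattern: stems whose second-to-last letter is 'w' add -im.
So tegots → detegots.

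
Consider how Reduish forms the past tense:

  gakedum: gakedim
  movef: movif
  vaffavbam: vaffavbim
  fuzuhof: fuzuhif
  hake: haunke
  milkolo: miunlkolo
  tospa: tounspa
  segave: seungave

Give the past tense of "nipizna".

niunpizna

movef and hake both have last vowel 'e' yet inflect differently (movif, haunke), so the last vowel is not what conditions the rule; whether the stem ends in a vowel or a consonant is.
"nipizna" ends in a vowel. The stems ending in a vowel (hake → haunke, milkolo → miunlkolo, tospa → tounspa) insert -un- after the first vowel.
The other pattern: stems ending in a consonant change the last vowel to 'i'.
So nipizna → niunpizna.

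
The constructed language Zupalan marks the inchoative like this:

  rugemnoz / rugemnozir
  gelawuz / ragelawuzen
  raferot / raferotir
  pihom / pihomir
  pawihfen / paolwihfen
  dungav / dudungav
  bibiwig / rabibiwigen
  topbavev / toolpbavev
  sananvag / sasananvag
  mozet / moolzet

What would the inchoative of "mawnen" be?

raferot and mozet both end in -t yet inflect differently (raferotir, moolzet), so the final letter is not what conditions the rule; the last vowel is.
"mawnen" has last vowel 'e'. The stems whose last vowel is 'e' (pawihfen → paolwihfen, mozet → moolzet, topbavev → toolpbavev) insert -ol- after the first vowel.
So mawnen → maolwnen.

maolwnen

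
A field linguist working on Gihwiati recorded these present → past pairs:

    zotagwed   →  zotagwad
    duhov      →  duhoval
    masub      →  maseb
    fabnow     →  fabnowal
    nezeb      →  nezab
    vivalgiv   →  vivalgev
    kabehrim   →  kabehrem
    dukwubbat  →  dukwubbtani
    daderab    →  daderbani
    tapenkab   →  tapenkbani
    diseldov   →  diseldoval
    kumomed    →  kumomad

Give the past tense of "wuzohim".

nezeb and masub both end in -b yet inflect differently (nezab, maseb), so the final letter is not what conditions the rule; the last vowel is.
"wuzohim" has last vowel 'i'. The stems whose last vowel is 'i' (kabehrim → kabehrem, vivalgiv → vivalgev) change the last vowel to 'e'.
So wuzohim → wuzohem.

wuzohem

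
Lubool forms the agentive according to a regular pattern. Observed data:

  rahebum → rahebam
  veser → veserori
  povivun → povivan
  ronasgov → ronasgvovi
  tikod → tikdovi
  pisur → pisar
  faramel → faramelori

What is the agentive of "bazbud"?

veser and pisur both end in -r yet inflect differently (veserori, pisar), so the final letter is not what conditions the rule; the last vowel is.
"bazbud" has last vowel 'u'. The stems whose last vowel is 'u' (povivun → povivan, rahebum → rahebam, pisur → pisar) change the last vowel to 'a'.
The other patterns: stems whose last vowel is 'e' add -ori; stems whose last vowel is 'o' delete the last vowel and add -ovi.
So bazbud → bazbad.

bazbad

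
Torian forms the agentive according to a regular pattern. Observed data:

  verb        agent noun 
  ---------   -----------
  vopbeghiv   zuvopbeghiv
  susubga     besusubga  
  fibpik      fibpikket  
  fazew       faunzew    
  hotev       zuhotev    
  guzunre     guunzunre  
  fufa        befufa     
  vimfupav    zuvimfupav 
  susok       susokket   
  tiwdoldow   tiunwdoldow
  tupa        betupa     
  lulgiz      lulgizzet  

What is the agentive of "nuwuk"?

hotev and fazew both have last vowel 'e' yet inflect differently (zuhotev, faunzew), so the last vowel is not what conditions the rule; the final letter is.
"nuwuk" ends in -k. The stems ending in -k (susok → susokket, fibpik → fibpikket) double the final consonant and add -et.
So nuwuk → nuwukket.

nuwukket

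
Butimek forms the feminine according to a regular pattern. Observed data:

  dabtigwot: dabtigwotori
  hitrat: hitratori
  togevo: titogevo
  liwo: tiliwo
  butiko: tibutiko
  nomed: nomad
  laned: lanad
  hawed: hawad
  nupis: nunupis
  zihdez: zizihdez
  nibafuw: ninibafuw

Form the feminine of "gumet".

gumetori

dabtigwot and togevo both have last vowel 'o' yet inflect differently (dabtigwotori, titogevo), so the last vowel is not what conditions the rule; the final letter is.
"gumet" ends in -t. The stems ending in -t (dabtigwot → dabtigwotori, hitrat → hitratori) add -ori.
So gumet → gumetori.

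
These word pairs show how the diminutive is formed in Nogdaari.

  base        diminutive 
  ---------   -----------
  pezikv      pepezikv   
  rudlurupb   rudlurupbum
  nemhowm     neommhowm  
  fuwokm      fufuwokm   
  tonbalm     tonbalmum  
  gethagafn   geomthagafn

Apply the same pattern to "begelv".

"begelv" has second-to-last letter 'l'. The one such stem in the data (tonbalm → tonbalmum) adds -um, so the same rule applies.
The other patterns: stems whose second-to-last letter is 'k' repeat the first consonant+vowel as a prefix; stems whose second-to-last letter is 'f' or 'w' insert -om- after the first vowel.
So begelv → begelvum.

begelvum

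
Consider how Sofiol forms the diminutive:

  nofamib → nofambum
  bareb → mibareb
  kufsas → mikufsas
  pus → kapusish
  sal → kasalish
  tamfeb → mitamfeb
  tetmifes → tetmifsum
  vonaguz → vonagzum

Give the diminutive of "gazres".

pus and kufsas both end in -s yet inflect differently (kapusish, mikufsas), so the final letter is not what conditions the rule; the number of vowels is.
"gazres" has 2 vowels. The stems with 2 vowels (tamfeb → mitamfeb, bareb → mibareb, kufsas → mikufsas) add the prefix mi-.
The other patterns: stems with 1 vowel add ka- … -ish around the stem; stems with 3 vowels delete the last vowel and add -um.
So gazres → migazres.

migazres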